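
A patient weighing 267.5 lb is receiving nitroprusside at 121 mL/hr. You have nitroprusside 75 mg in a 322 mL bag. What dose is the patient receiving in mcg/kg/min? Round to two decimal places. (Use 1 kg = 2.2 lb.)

3.86 mcg/kg/min

Weight = 267.5 lb ÷ 2.2 lb/kg = 121.5909 kg
Concentration = 75 mg ÷ 322 mL = 0.2329193 mg/mL = 232.9193 mcg/mL
Drug rate = 121 mL/hr × 232.9193 mcg/mL = 28183.23 mcg/hr
28183.23 mcg/hr ÷ 60 min/hr = 469.7205 mcg/min
469.7205 mcg/min ÷ 121.5909 kg = 3.863122 mcg/kg/min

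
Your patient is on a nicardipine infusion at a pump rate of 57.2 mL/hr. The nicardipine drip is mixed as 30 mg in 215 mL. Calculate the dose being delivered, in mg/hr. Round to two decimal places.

7.98 mg/hr

Concentration = 30 mg ÷ 215 mL = 0.1395349 mg/mL
Drug rate = 57.2 mL/hr × 0.1395349 mg/mL = 7.981395 mg/hr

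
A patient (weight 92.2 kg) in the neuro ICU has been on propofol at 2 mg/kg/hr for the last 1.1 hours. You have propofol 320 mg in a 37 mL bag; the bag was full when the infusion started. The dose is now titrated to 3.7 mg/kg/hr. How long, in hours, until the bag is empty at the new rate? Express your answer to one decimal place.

0.3 hours

Initial rate:
Dose = 2 mg/kg/hr × 92.2 kg = 184.4 mg/hr
Concentration = 320 mg ÷ 37 mL = 8.648649 mg/mL
Rate = 184.4 mg/hr ÷ 8.648649 mg/mL = 21.32125 mL/hr
Volume infused so far = 21.32125 mL/hr × 1.1 hr = 23.45338 mL
Volume remaining = 37 − 23.45338 = 13.54662 mL
New rate:
Dose = 3.7 mg/kg/hr × 92.2 kg = 341.14 mg/hr
Rate = 341.14 mg/hr ÷ 8.648649 mg/mL = 39.44431 mL/hr
Time remaining = 13.54662 mL ÷ 39.44431 mL/hr = 0.3434367 hr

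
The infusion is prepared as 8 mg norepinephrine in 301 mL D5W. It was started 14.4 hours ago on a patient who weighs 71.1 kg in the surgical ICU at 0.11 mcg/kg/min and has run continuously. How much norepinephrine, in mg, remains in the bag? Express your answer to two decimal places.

1.24 mg

Dose = 0.11 mcg/kg/min × 71.1 kg = 7.821 mcg/min
7.821 mcg/min × 60 min/hr = 469.26 mcg/hr
Concentration = 8 mg ÷ 301 mL = 0.02657807 mg/mL = 26.57807 mcg/mL
Rate = 469.26 mcg/hr ÷ 26.57807 mcg/mL = 17.65591 mL/hr
Volume infused = 17.65591 mL/hr × 14.4 hr = 254.2451 mL
Volume remaining = 301 − 254.2451 = 46.75493 mL
Drug remaining = 46.75493 mL × 26.57807 mcg/mL = 1242.656 mcg = 1.242656 mg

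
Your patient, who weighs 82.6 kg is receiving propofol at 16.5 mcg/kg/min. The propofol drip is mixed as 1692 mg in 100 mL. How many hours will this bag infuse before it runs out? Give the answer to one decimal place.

20.7 hours

Dose = 16.5 mcg/kg/min × 82.6 kg = 1362.9 mcg/min
1362.9 mcg/min × 60 min/hr = 81774 mcg/hr
Concentration = 1692 mg ÷ 100 mL = 16.92 mg/mL = 16920 mcg/mL
Rate = 81774 mcg/hr ÷ 16920 mcg/mL = 4.832979 mL/hr
Duration = 100 mL ÷ 4.832979 mL/hr = 20.69117 hr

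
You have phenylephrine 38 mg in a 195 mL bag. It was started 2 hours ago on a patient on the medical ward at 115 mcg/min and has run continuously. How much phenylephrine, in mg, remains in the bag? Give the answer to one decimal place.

24.2 mg

115 mcg/min × 60 min/hr = 6900 mcg/hr
Concentration = 38 mg ÷ 195 mL = 0.1948718 mg/mL = 194.8718 mcg/mL
Rate = 6900 mcg/hr ÷ 194.8718 mcg/mL = 35.40789 mL/hr
Volume infused = 35.40789 mL/hr × 2 hr = 70.81579 mL
Volume remaining = 195 − 70.81579 = 124.1842 mL
Drug remaining = 124.1842 mL × 194.8718 mcg/mL = 24200 mcg = 24.2 mg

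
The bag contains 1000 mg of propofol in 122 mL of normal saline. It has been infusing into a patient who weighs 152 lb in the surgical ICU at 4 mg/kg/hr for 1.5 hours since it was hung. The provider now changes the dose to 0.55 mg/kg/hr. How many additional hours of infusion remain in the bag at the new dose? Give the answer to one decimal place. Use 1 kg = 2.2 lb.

15.4 hours

Initial rate:
Weight = 152 lb ÷ 2.2 lb/kg = 69.09091 kg
Dose = 4 mg/kg/hr × 69.09091 kg = 276.3636 mg/hr
Concentration = 1000 mg ÷ 122 mL = 8.196721 mg/mL
Rate = 276.3636 mg/hr ÷ 8.196721 mg/mL = 33.71636 mL/hr
Volume infused so far = 33.71636 mL/hr × 1.5 hr = 50.57455 mL
Volume remaining = 122 − 50.57455 = 71.42545 mL
New rate:
Dose = 0.55 mg/kg/hr × 69.09091 kg = 38 mg/hr
Rate = 38 mg/hr ÷ 8.196721 mg/mL = 4.636 mL/hr
Time remaining = 71.42545 mL ÷ 4.636 mL/hr = 15.4067 hr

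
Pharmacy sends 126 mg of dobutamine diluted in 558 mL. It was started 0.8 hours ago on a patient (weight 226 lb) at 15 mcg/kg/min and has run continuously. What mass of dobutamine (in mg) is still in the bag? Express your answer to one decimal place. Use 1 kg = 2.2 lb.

Weight = 226 lb ÷ 2.2 lb/kg = 102.7273 kg
Dose = 15 mcg/kg/min × 102.7273 kg = 1540.909 mcg/min
1540.909 mcg/min × 60 min/hr = 92454.55 mcg/hr
Concentration = 126 mg ÷ 558 mL = 0.2258065 mg/mL = 225.8065 mcg/mL
Rate = 92454.55 mcg/hr ÷ 225.8065 mcg/mL = 409.4416 mL/hr
Volume infused = 409.4416 mL/hr × 0.8 hr = 327.5532 mL
Volume remaining = 558 − 327.5532 = 230.4468 mL
Drug remaining = 230.4468 mL × 225.8065 mcg/mL = 52036.36 mcg = 52.03636 mg

52.0 mg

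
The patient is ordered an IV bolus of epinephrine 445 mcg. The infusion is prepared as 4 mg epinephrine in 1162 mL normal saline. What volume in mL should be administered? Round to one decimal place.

129.3 mL

Concentration = 4 mg ÷ 1162 mL = 0.003442341 mg/mL = 3.442341 mcg/mL
Volume = 445 mcg ÷ 3.442341 mcg/mL = 129.2725 mL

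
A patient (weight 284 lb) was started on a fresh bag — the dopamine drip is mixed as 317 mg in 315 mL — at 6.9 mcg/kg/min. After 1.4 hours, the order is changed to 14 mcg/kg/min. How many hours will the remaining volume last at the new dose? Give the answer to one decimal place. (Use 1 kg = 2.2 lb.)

Initial rate:
Weight = 284 lb ÷ 2.2 lb/kg = 129.0909 kg
Dose = 6.9 mcg/kg/min × 129.0909 kg = 890.7273 mcg/min
890.7273 mcg/min × 60 min/hr = 53443.64 mcg/hr
Concentration = 317 mg ÷ 315 mL = 1.006349 mg/mL = 1006.349 mcg/mL
Rate = 53443.64 mcg/hr ÷ 1006.349 mcg/mL = 53.10645 mL/hr
Volume infused so far = 53.10645 mL/hr × 1.4 hr = 74.34903 mL
Volume remaining = 315 − 74.34903 = 240.651 mL
New rate:
Dose = 14 mcg/kg/min × 129.0909 kg = 1807.273 mcg/min
1807.273 mcg/min × 60 min/hr = 108436.4 mcg/hr
Rate = 108436.4 mcg/hr ÷ 1006.349 mcg/mL = 107.7522 mL/hr
Time remaining = 240.651 mL ÷ 107.7522 mL/hr = 2.233374 hr

2.2 hours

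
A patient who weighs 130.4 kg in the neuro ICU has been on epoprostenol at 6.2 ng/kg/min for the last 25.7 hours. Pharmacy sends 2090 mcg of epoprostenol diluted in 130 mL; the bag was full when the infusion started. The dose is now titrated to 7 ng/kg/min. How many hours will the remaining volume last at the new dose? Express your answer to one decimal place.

15.4 hours

Initial rate:
Dose = 6.2 ng/kg/min × 130.4 kg = 808.48 ng/min
808.48 ng/min × 60 min/hr = 48508.8 ng/hr
Concentration = 2090 mcg ÷ 130 mL = 16.07692 mcg/mL = 16076.92 ng/mL
Rate = 48508.8 ng/hr ÷ 16076.92 ng/mL = 3.017294 mL/hr
Volume infused so far = 3.017294 mL/hr × 25.7 hr = 77.54445 mL
Volume remaining = 130 − 77.54445 = 52.45555 mL
New rate:
Dose = 7 ng/kg/min × 130.4 kg = 912.8 ng/min
912.8 ng/min × 60 min/hr = 54768 ng/hr
Rate = 54768 ng/hr ÷ 16076.92 ng/mL = 3.406622 mL/hr
Time remaining = 52.45555 mL ÷ 3.406622 mL/hr = 15.39811 hr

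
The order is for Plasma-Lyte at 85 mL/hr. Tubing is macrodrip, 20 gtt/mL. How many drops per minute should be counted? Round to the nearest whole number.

85 mL/hr ÷ 60 min/hr = 1.416667 mL/min
1.416667 mL/min × 20 gtt/mL = 28.33333 gtt/min

28 gtt/min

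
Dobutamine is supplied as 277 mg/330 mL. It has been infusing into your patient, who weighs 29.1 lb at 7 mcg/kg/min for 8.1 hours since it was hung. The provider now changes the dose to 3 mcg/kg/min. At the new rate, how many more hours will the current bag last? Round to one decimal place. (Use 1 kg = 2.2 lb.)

97.4 hours

Initial rate:
Weight = 29.1 lb ÷ 2.2 lb/kg = 13.22727 kg
Dose = 7 mcg/kg/min × 13.22727 kg = 92.59091 mcg/min
92.59091 mcg/min × 60 min/hr = 5555.455 mcg/hr
Concentration = 277 mg ÷ 330 mL = 0.8393939 mg/mL = 839.3939 mcg/mL
Rate = 5555.455 mcg/hr ÷ 839.3939 mcg/mL = 6.618412 mL/hr
Volume infused so far = 6.618412 mL/hr × 8.1 hr = 53.60913 mL
Volume remaining = 330 − 53.60913 = 276.3909 mL
New rate:
Dose = 3 mcg/kg/min × 13.22727 kg = 39.68182 mcg/min
39.68182 mcg/min × 60 min/hr = 2380.909 mcg/hr
Rate = 2380.909 mcg/hr ÷ 839.3939 mcg/mL = 2.836462 mL/hr
Time remaining = 276.3909 mL ÷ 2.836462 mL/hr = 97.44212 hr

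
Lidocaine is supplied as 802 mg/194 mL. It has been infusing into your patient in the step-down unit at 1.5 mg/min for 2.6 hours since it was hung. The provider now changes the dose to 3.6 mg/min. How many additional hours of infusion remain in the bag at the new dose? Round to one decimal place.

2.6 hours

Initial rate:
1.5 mg/min × 60 min/hr = 90 mg/hr
Concentration = 802 mg ÷ 194 mL = 4.134021 mg/mL
Rate = 90 mg/hr ÷ 4.134021 mg/mL = 21.77057 mL/hr
Volume infused so far = 21.77057 mL/hr × 2.6 hr = 56.60349 mL
Volume remaining = 194 − 56.60349 = 137.3965 mL
New rate:
3.6 mg/min × 60 min/hr = 216 mg/hr
Rate = 216 mg/hr ÷ 4.134021 mg/mL = 52.24938 mL/hr
Time remaining = 137.3965 mL ÷ 52.24938 mL/hr = 2.62963 hr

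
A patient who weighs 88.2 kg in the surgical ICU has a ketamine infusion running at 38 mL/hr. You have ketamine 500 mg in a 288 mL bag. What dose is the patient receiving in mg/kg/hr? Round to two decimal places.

Concentration = 500 mg ÷ 288 mL = 1.736111 mg/mL
Drug rate = 38 mL/hr × 1.736111 mg/mL = 65.97222 mg/hr
65.97222 mg/hr ÷ 88.2 kg = 0.7479844 mg/kg/hr

0.75 mg/kg/hr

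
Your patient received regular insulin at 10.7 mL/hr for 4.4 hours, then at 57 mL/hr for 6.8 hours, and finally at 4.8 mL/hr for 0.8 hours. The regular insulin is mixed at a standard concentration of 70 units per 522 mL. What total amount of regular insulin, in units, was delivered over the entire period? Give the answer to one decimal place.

58.8 units

Concentration = 70 units ÷ 522 mL = 0.1340996 units/mL
Stage 1: 10.7 mL/hr × 4.4 hr = 47.08 mL → 47.08 mL × 0.1340996 units/mL = 6.31341 units
Stage 2: 57 mL/hr × 6.8 hr = 387.6 mL → 387.6 mL × 0.1340996 units/mL = 51.97701 units
Stage 3: 4.8 mL/hr × 0.8 hr = 3.84 mL → 3.84 mL × 0.1340996 units/mL = 0.5149425 units
Total = 6.31341 + 51.97701 + 0.5149425 = 58.80536 units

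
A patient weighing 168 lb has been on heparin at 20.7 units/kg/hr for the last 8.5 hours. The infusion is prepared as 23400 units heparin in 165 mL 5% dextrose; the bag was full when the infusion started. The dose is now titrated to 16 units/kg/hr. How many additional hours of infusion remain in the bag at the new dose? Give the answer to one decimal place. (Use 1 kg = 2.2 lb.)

8.2 hours

Initial rate:
Weight = 168 lb ÷ 2.2 lb/kg = 76.36364 kg
Dose = 20.7 units/kg/hr × 76.36364 kg = 1580.727 units/hr
Concentration = 23400 units ÷ 165 mL = 141.8182 units/mL
Rate = 1580.727 units/hr ÷ 141.8182 units/mL = 11.14615 mL/hr
Volume infused so far = 11.14615 mL/hr × 8.5 hr = 94.74231 mL
Volume remaining = 165 − 94.74231 = 70.25769 mL
New rate:
Dose = 16 units/kg/hr × 76.36364 kg = 1221.818 units/hr
Rate = 1221.818 units/hr ÷ 141.8182 units/mL = 8.615385 mL/hr
Time remaining = 70.25769 mL ÷ 8.615385 mL/hr = 8.154911 hr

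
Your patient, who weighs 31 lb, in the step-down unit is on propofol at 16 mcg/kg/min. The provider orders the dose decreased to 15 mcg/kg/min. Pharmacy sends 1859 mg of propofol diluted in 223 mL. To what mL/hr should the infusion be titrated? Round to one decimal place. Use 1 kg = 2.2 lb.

1.5 mL/hr

Weight = 31 lb ÷ 2.2 lb/kg = 14.09091 kg
Dose = 15 mcg/kg/min × 14.09091 kg = 211.3636 mcg/min
211.3636 mcg/min × 60 min/hr = 12681.82 mcg/hr
Concentration = 1859 mg ÷ 223 mL = 8.336323 mg/mL = 8336.323 mcg/mL
Rate = 12681.82 mcg/hr ÷ 8336.323 mcg/mL = 1.521272 mL/hr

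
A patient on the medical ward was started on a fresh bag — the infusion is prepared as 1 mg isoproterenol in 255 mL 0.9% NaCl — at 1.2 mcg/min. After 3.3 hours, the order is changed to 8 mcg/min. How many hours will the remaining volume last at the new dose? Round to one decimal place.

1.6 hours

Initial rate:
1.2 mcg/min × 60 min/hr = 72 mcg/hr
Concentration = 1 mg ÷ 255 mL = 0.003921569 mg/mL = 3.921569 mcg/mL
Rate = 72 mcg/hr ÷ 3.921569 mcg/mL = 18.36 mL/hr
Volume infused so far = 18.36 mL/hr × 3.3 hr = 60.588 mL
Volume remaining = 255 − 60.588 = 194.412 mL
New rate:
8 mcg/min × 60 min/hr = 480 mcg/hr
Rate = 480 mcg/hr ÷ 3.921569 mcg/mL = 122.4 mL/hr
Time remaining = 194.412 mL ÷ 122.4 mL/hr = 1.588333 hr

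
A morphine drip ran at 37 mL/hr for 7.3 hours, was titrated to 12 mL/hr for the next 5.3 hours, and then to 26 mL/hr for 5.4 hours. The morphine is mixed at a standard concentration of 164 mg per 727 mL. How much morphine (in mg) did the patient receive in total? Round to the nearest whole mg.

107 mg

Concentration = 164 mg ÷ 727 mL = 0.2255846 mg/mL
Stage 1: 37 mL/hr × 7.3 hr = 270.1 mL → 270.1 mL × 0.2255846 mg/mL = 60.9304 mg
Stage 2: 12 mL/hr × 5.3 hr = 63.6 mL → 63.6 mL × 0.2255846 mg/mL = 14.34718 mg
Stage 3: 26 mL/hr × 5.4 hr = 140.4 mL → 140.4 mL × 0.2255846 mg/mL = 31.67208 mg
Total = 60.9304 + 14.34718 + 31.67208 = 106.9497 mg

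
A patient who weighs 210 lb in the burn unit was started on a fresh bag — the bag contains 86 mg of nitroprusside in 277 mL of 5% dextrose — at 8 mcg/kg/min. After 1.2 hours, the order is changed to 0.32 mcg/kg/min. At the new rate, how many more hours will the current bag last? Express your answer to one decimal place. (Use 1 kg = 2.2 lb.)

Initial rate:
Weight = 210 lb ÷ 2.2 lb/kg = 95.45455 kg
Dose = 8 mcg/kg/min × 95.45455 kg = 763.6364 mcg/min
763.6364 mcg/min × 60 min/hr = 45818.18 mcg/hr
Concentration = 86 mg ÷ 277 mL = 0.3104693 mg/mL = 310.4693 mcg/mL
Rate = 45818.18 mcg/hr ÷ 310.4693 mcg/mL = 147.5772 mL/hr
Volume infused so far = 147.5772 mL/hr × 1.2 hr = 177.0926 mL
Volume remaining = 277 − 177.0926 = 99.9074 mL
New rate:
Dose = 0.32 mcg/kg/min × 95.45455 kg = 30.54545 mcg/min
30.54545 mcg/min × 60 min/hr = 1832.727 mcg/hr
Rate = 1832.727 mcg/hr ÷ 310.4693 mcg/mL = 5.903087 mL/hr
Time remaining = 99.9074 mL ÷ 5.903087 mL/hr = 16.9246 hr

16.9 hours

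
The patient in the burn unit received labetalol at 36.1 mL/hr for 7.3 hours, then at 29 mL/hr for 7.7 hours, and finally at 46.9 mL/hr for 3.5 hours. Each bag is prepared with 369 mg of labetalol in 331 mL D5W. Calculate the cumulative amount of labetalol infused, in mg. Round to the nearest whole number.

Concentration = 369 mg ÷ 331 mL = 1.114804 mg/mL
Stage 1: 36.1 mL/hr × 7.3 hr = 263.53 mL → 263.53 mL × 1.114804 mg/mL = 293.7842 mg
Stage 2: 29 mL/hr × 7.7 hr = 223.3 mL → 223.3 mL × 1.114804 mg/mL = 248.9356 mg
Stage 3: 46.9 mL/hr × 3.5 hr = 164.15 mL → 164.15 mL × 1.114804 mg/mL = 182.995 mg
Total = 293.7842 + 248.9356 + 182.995 = 725.7149 mg

726 mg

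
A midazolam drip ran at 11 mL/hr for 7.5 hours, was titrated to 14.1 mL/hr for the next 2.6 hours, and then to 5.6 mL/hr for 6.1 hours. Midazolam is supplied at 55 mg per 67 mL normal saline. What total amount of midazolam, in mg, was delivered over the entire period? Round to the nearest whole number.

126 mg

Concentration = 55 mg ÷ 67 mL = 0.8208955 mg/mL
Stage 1: 11 mL/hr × 7.5 hr = 82.5 mL → 82.5 mL × 0.8208955 mg/mL = 67.72388 mg
Stage 2: 14.1 mL/hr × 2.6 hr = 36.66 mL → 36.66 mL × 0.8208955 mg/mL = 30.09403 mg
Stage 3: 5.6 mL/hr × 6.1 hr = 34.16 mL → 34.16 mL × 0.8208955 mg/mL = 28.04179 mg
Total = 67.72388 + 30.09403 + 28.04179 = 125.8597 mg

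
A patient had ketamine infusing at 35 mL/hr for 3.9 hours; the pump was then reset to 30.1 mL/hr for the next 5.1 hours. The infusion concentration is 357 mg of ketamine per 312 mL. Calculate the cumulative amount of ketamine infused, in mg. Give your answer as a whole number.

Concentration = 357 mg ÷ 312 mL = 1.144231 mg/mL
Stage 1: 35 mL/hr × 3.9 hr = 136.5 mL → 136.5 mL × 1.144231 mg/mL = 156.1875 mg
Stage 2: 30.1 mL/hr × 5.1 hr = 153.51 mL → 153.51 mL × 1.144231 mg/mL = 175.6509 mg
Total = 156.1875 + 175.6509 = 331.8384 mg

332 mg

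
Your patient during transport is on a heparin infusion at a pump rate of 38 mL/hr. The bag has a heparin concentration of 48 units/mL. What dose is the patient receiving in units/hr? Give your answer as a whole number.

Drug rate = 38 mL/hr × 48 units/mL = 1824 units/hr

1824 units/hr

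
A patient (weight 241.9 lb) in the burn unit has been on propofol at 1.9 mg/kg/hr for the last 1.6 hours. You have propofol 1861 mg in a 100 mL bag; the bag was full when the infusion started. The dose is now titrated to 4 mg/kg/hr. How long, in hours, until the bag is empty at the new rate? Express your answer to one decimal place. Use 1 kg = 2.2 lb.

3.5 hours

Initial rate:
Weight = 241.9 lb ÷ 2.2 lb/kg = 109.9545 kg
Dose = 1.9 mg/kg/hr × 109.9545 kg = 208.9136 mg/hr
Concentration = 1861 mg ÷ 100 mL = 18.61 mg/mL
Rate = 208.9136 mg/hr ÷ 18.61 mg/mL = 11.22588 mL/hr
Volume infused so far = 11.22588 mL/hr × 1.6 hr = 17.96141 mL
Volume remaining = 100 − 17.96141 = 82.03859 mL
New rate:
Dose = 4 mg/kg/hr × 109.9545 kg = 439.8182 mg/hr
Rate = 439.8182 mg/hr ÷ 18.61 mg/mL = 23.63343 mL/hr
Time remaining = 82.03859 mL ÷ 23.63343 mL/hr = 3.471294 hr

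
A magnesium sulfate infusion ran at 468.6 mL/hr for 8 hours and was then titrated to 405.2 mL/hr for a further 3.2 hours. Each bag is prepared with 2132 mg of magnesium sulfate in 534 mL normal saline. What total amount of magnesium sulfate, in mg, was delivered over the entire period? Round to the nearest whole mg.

Concentration = 2132 mg ÷ 534 mL = 3.992509 mg/mL
Stage 1: 468.6 mL/hr × 8 hr = 3748.8 mL → 3748.8 mL × 3.992509 mg/mL = 14967.12 mg
Stage 2: 405.2 mL/hr × 3.2 hr = 1296.64 mL → 1296.64 mL × 3.992509 mg/mL = 5176.847 mg
Total = 14967.12 + 5176.847 = 20143.97 mg

20144 mg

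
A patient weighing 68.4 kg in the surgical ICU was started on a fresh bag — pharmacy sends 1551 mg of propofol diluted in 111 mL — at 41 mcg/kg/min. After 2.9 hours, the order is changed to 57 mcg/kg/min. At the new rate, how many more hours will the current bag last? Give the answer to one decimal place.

Initial rate:
Dose = 41 mcg/kg/min × 68.4 kg = 2804.4 mcg/min
2804.4 mcg/min × 60 min/hr = 168264 mcg/hr
Concentration = 1551 mg ÷ 111 mL = 13.97297 mg/mL = 13972.97 mcg/mL
Rate = 168264 mcg/hr ÷ 13972.97 mcg/mL = 12.0421 mL/hr
Volume infused so far = 12.0421 mL/hr × 2.9 hr = 34.9221 mL
Volume remaining = 111 − 34.9221 = 76.0779 mL
New rate:
Dose = 57 mcg/kg/min × 68.4 kg = 3898.8 mcg/min
3898.8 mcg/min × 60 min/hr = 233928 mcg/hr
Rate = 233928 mcg/hr ÷ 13972.97 mcg/mL = 16.74146 mL/hr
Time remaining = 76.0779 mL ÷ 16.74146 mL/hr = 4.54428 hr

4.5 hours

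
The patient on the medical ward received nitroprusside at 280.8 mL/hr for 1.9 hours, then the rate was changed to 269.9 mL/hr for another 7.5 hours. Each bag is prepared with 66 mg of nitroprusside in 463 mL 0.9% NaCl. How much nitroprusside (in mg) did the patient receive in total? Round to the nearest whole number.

365 mg

Concentration = 66 mg ÷ 463 mL = 0.1425486 mg/mL
Stage 1: 280.8 mL/hr × 1.9 hr = 533.52 mL → 533.52 mL × 0.1425486 mg/mL = 76.05253 mg
Stage 2: 269.9 mL/hr × 7.5 hr = 2024.25 mL → 2024.25 mL × 0.1425486 mg/mL = 288.554 mg
Total = 76.05253 + 288.554 = 364.6065 mg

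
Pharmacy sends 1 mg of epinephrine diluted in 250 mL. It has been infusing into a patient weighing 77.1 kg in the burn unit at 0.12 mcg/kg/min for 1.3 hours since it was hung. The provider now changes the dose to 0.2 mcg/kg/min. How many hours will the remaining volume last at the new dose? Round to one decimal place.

0.3 hours

Initial rate:
Dose = 0.12 mcg/kg/min × 77.1 kg = 9.252 mcg/min
9.252 mcg/min × 60 min/hr = 555.12 mcg/hr
Concentration = 1 mg ÷ 250 mL = 0.004 mg/mL = 4 mcg/mL
Rate = 555.12 mcg/hr ÷ 4 mcg/mL = 138.78 mL/hr
Volume infused so far = 138.78 mL/hr × 1.3 hr = 180.414 mL
Volume remaining = 250 − 180.414 = 69.586 mL
New rate:
Dose = 0.2 mcg/kg/min × 77.1 kg = 15.42 mcg/min
15.42 mcg/min × 60 min/hr = 925.2 mcg/hr
Rate = 925.2 mcg/hr ÷ 4 mcg/mL = 231.3 mL/hr
Time remaining = 69.586 mL ÷ 231.3 mL/hr = 0.3008474 hr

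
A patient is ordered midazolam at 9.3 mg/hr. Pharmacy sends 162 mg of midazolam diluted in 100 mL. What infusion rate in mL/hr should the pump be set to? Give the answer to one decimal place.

5.7 mL/hr

Concentration = 162 mg ÷ 100 mL = 1.62 mg/mL
Rate = 9.3 mg/hr ÷ 1.62 mg/mL = 5.740741 mL/hr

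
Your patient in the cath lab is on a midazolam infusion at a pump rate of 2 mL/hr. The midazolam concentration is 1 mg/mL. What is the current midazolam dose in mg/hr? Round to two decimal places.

Drug rate = 2 mL/hr × 1 mg/mL = 2 mg/hr

2.00 mg/hr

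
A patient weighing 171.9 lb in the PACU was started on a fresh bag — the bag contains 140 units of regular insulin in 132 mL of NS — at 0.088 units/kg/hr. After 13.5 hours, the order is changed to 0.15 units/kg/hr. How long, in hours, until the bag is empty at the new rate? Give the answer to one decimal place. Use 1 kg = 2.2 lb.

Initial rate:
Weight = 171.9 lb ÷ 2.2 lb/kg = 78.13636 kg
Dose = 0.088 units/kg/hr × 78.13636 kg = 6.876 units/hr
Concentration = 140 units ÷ 132 mL = 1.060606 units/mL
Rate = 6.876 units/hr ÷ 1.060606 units/mL = 6.483086 mL/hr
Volume infused so far = 6.483086 mL/hr × 13.5 hr = 87.52166 mL
Volume remaining = 132 − 87.52166 = 44.47834 mL
New rate:
Dose = 0.15 units/kg/hr × 78.13636 kg = 11.72045 units/hr
Rate = 11.72045 units/hr ÷ 1.060606 units/mL = 11.05071 mL/hr
Time remaining = 44.47834 mL ÷ 11.05071 mL/hr = 4.024929 hr

4.0 hours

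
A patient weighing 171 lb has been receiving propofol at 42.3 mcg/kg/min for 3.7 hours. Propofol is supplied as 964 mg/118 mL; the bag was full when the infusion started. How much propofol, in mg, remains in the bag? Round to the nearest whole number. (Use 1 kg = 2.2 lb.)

234 mg

Weight = 171 lb ÷ 2.2 lb/kg = 77.72727 kg
Dose = 42.3 mcg/kg/min × 77.72727 kg = 3287.864 mcg/min
3287.864 mcg/min × 60 min/hr = 197271.8 mcg/hr
Concentration = 964 mg ÷ 118 mL = 8.169492 mg/mL = 8169.492 mcg/mL
Rate = 197271.8 mcg/hr ÷ 8169.492 mcg/mL = 24.14738 mL/hr
Volume infused = 24.14738 mL/hr × 3.7 hr = 89.34531 mL
Volume remaining = 118 − 89.34531 = 28.65469 mL
Drug remaining = 28.65469 mL × 8169.492 mcg/mL = 234094.3 mcg = 234.0943 mg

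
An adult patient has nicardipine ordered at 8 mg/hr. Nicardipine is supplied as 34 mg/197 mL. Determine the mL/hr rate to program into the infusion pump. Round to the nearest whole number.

Concentration = 34 mg ÷ 197 mL = 0.1725888 mg/mL
Rate = 8 mg/hr ÷ 0.1725888 mg/mL = 46.35294 mL/hr

46 mL/hr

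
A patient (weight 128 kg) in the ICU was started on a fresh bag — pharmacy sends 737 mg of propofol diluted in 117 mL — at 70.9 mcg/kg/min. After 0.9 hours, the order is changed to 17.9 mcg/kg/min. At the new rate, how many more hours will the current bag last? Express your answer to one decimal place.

Initial rate:
Dose = 70.9 mcg/kg/min × 128 kg = 9075.2 mcg/min
9075.2 mcg/min × 60 min/hr = 544512 mcg/hr
Concentration = 737 mg ÷ 117 mL = 6.299145 mg/mL = 6299.145 mcg/mL
Rate = 544512 mcg/hr ÷ 6299.145 mcg/mL = 86.4422 mL/hr
Volume infused so far = 86.4422 mL/hr × 0.9 hr = 77.79798 mL
Volume remaining = 117 − 77.79798 = 39.20202 mL
New rate:
Dose = 17.9 mcg/kg/min × 128 kg = 2291.2 mcg/min
2291.2 mcg/min × 60 min/hr = 137472 mcg/hr
Rate = 137472 mcg/hr ÷ 6299.145 mcg/mL = 21.82391 mL/hr
Time remaining = 39.20202 mL ÷ 21.82391 mL/hr = 1.796287 hr

1.8 hours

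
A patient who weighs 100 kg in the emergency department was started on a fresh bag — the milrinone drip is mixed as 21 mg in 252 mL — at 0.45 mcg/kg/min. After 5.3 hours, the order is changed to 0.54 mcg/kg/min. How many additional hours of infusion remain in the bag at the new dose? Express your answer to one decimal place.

2.1 hours

Initial rate:
Dose = 0.45 mcg/kg/min × 100 kg = 45 mcg/min
45 mcg/min × 60 min/hr = 2700 mcg/hr
Concentration = 21 mg ÷ 252 mL = 0.08333333 mg/mL = 83.33333 mcg/mL
Rate = 2700 mcg/hr ÷ 83.33333 mcg/mL = 32.4 mL/hr
Volume infused so far = 32.4 mL/hr × 5.3 hr = 171.72 mL
Volume remaining = 252 − 171.72 = 80.28 mL
New rate:
Dose = 0.54 mcg/kg/min × 100 kg = 54 mcg/min
54 mcg/min × 60 min/hr = 3240 mcg/hr
Rate = 3240 mcg/hr ÷ 83.33333 mcg/mL = 38.88 mL/hr
Time remaining = 80.28 mL ÷ 38.88 mL/hr = 2.064815 hr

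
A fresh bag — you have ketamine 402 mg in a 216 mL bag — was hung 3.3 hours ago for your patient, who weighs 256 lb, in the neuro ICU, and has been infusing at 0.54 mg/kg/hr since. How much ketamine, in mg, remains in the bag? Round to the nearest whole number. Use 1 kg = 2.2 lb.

195 mg

Weight = 256 lb ÷ 2.2 lb/kg = 116.3636 kg
Dose = 0.54 mg/kg/hr × 116.3636 kg = 62.83636 mg/hr
Concentration = 402 mg ÷ 216 mL = 1.861111 mg/mL
Rate = 62.83636 mg/hr ÷ 1.861111 mg/mL = 33.76282 mL/hr
Volume infused = 33.76282 mL/hr × 3.3 hr = 111.4173 mL
Volume remaining = 216 − 111.4173 = 104.5827 mL
Drug remaining = 104.5827 mL × 1.861111 mg/mL = 194.64 mg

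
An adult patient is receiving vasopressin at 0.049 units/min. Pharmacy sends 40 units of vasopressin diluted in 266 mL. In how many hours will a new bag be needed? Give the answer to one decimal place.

13.6 hours

0.049 units/min × 60 min/hr = 2.94 units/hr
Concentration = 40 units ÷ 266 mL = 0.1503759 units/mL
Rate = 2.94 units/hr ÷ 0.1503759 units/mL = 19.551 mL/hr
Duration = 266 mL ÷ 19.551 mL/hr = 13.60544 hr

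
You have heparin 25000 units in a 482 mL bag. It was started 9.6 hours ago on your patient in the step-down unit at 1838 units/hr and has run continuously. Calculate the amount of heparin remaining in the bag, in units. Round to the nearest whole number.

Concentration = 25000 units ÷ 482 mL = 51.86722 units/mL
Rate = 1838 units/hr ÷ 51.86722 units/mL = 35.43664 mL/hr
Volume infused = 35.43664 mL/hr × 9.6 hr = 340.1917 mL
Volume remaining = 482 − 340.1917 = 141.8083 mL
Drug remaining = 141.8083 mL × 51.86722 units/mL = 7355.2 units

7355 units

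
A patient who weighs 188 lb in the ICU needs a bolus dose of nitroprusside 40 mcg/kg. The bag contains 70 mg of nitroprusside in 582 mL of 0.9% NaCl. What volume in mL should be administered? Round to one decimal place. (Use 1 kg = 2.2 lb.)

28.4 mL

Weight = 188 lb ÷ 2.2 lb/kg = 85.45455 kg
Dose = 40 mcg/kg × 85.45455 kg = 3418.182 mcg
Concentration = 70 mg ÷ 582 mL = 0.1202749 mg/mL = 120.2749 mcg/mL
Volume = 3418.182 mcg ÷ 120.2749 mcg/mL = 28.41974 mL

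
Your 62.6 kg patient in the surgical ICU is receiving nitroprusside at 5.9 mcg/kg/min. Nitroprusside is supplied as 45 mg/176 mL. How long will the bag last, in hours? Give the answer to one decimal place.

2.0 hours

Dose = 5.9 mcg/kg/min × 62.6 kg = 369.34 mcg/min
369.34 mcg/min × 60 min/hr = 22160.4 mcg/hr
Concentration = 45 mg ÷ 176 mL = 0.2556818 mg/mL = 255.6818 mcg/mL
Rate = 22160.4 mcg/hr ÷ 255.6818 mcg/mL = 86.67179 mL/hr
Duration = 176 mL ÷ 86.67179 mL/hr = 2.030649 hr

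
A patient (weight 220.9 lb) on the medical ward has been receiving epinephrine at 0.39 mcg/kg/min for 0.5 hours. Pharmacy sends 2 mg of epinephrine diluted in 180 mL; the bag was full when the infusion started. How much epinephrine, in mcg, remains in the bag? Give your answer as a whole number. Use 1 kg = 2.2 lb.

Weight = 220.9 lb ÷ 2.2 lb/kg = 100.4091 kg
Dose = 0.39 mcg/kg/min × 100.4091 kg = 39.15955 mcg/min
39.15955 mcg/min × 60 min/hr = 2349.573 mcg/hr
Concentration = 2 mg ÷ 180 mL = 0.01111111 mg/mL = 11.11111 mcg/mL
Rate = 2349.573 mcg/hr ÷ 11.11111 mcg/mL = 211.4615 mL/hr
Volume infused = 211.4615 mL/hr × 0.5 hr = 105.7308 mL
Volume remaining = 180 − 105.7308 = 74.26923 mL
Drug remaining = 74.26923 mL × 11.11111 mcg/mL = 825.2136 mcg

825 mcg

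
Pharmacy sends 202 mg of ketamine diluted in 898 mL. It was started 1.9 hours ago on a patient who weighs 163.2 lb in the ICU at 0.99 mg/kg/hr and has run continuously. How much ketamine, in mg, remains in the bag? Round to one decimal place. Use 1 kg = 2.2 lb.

Weight = 163.2 lb ÷ 2.2 lb/kg = 74.18182 kg
Dose = 0.99 mg/kg/hr × 74.18182 kg = 73.44 mg/hr
Concentration = 202 mg ÷ 898 mL = 0.2249443 mg/mL
Rate = 73.44 mg/hr ÷ 0.2249443 mg/mL = 326.4808 mL/hr
Volume infused = 326.4808 mL/hr × 1.9 hr = 620.3135 mL
Volume remaining = 898 − 620.3135 = 277.6865 mL
Drug remaining = 277.6865 mL × 0.2249443 mg/mL = 62.464 mg

62.5 mg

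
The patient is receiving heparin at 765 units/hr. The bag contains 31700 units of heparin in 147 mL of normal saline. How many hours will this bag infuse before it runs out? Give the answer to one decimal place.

Concentration = 31700 units ÷ 147 mL = 215.6463 units/mL
Rate = 765 units/hr ÷ 215.6463 units/mL = 3.547476 mL/hr
Duration = 147 mL ÷ 3.547476 mL/hr = 41.43791 hr

41.4 hours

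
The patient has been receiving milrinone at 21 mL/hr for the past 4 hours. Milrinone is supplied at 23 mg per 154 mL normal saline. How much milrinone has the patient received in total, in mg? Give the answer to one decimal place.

Concentration = 23 mg ÷ 154 mL = 0.1493506 mg/mL = 149.3506 mcg/mL
Drug rate = 21 mL/hr × 149.3506 mcg/mL = 3136.364 mcg/hr
Total = 3136.364 mcg/hr × 4 hr = 12545.45 mcg = 12.54545 mg

12.5 mg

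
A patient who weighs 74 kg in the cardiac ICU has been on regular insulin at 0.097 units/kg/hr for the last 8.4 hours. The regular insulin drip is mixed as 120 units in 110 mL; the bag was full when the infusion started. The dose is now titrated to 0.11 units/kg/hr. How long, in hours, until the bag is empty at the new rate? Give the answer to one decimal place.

Initial rate:
Dose = 0.097 units/kg/hr × 74 kg = 7.178 units/hr
Concentration = 120 units ÷ 110 mL = 1.090909 units/mL
Rate = 7.178 units/hr ÷ 1.090909 units/mL = 6.579833 mL/hr
Volume infused so far = 6.579833 mL/hr × 8.4 hr = 55.2706 mL
Volume remaining = 110 − 55.2706 = 54.7294 mL
New rate:
Dose = 0.11 units/kg/hr × 74 kg = 8.14 units/hr
Rate = 8.14 units/hr ÷ 1.090909 units/mL = 7.461667 mL/hr
Time remaining = 54.7294 mL ÷ 7.461667 mL/hr = 7.334742 hr

7.3 hours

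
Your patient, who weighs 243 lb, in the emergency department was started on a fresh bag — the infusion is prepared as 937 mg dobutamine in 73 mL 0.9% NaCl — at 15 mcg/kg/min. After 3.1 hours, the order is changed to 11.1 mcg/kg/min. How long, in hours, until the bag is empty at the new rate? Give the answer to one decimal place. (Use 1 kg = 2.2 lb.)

8.5 hours

Initial rate:
Weight = 243 lb ÷ 2.2 lb/kg = 110.4545 kg
Dose = 15 mcg/kg/min × 110.4545 kg = 1656.818 mcg/min
1656.818 mcg/min × 60 min/hr = 99409.09 mcg/hr
Concentration = 937 mg ÷ 73 mL = 12.83562 mg/mL = 12835.62 mcg/mL
Rate = 99409.09 mcg/hr ÷ 12835.62 mcg/mL = 7.744785 mL/hr
Volume infused so far = 7.744785 mL/hr × 3.1 hr = 24.00883 mL
Volume remaining = 73 − 24.00883 = 48.99117 mL
New rate:
Dose = 11.1 mcg/kg/min × 110.4545 kg = 1226.045 mcg/min
1226.045 mcg/min × 60 min/hr = 73562.73 mcg/hr
Rate = 73562.73 mcg/hr ÷ 12835.62 mcg/mL = 5.731141 mL/hr
Time remaining = 48.99117 mL ÷ 5.731141 mL/hr = 8.54824 hr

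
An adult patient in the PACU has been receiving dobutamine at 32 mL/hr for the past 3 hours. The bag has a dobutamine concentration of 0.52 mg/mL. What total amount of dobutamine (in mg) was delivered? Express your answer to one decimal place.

49.9 mg

Concentration = 0.52 mg/mL = 520 mcg/mL
Drug rate = 32 mL/hr × 520 mcg/mL = 16640 mcg/hr
Total = 16640 mcg/hr × 3 hr = 49920 mcg = 49.92 mg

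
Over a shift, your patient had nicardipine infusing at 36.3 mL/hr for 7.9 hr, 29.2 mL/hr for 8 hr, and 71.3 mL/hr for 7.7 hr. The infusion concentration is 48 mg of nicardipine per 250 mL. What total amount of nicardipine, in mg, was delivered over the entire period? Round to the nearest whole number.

Concentration = 48 mg ÷ 250 mL = 0.192 mg/mL
Stage 1: 36.3 mL/hr × 7.9 hr = 286.77 mL → 286.77 mL × 0.192 mg/mL = 55.05984 mg
Stage 2: 29.2 mL/hr × 8 hr = 233.6 mL → 233.6 mL × 0.192 mg/mL = 44.8512 mg
Stage 3: 71.3 mL/hr × 7.7 hr = 549.01 mL → 549.01 mL × 0.192 mg/mL = 105.4099 mg
Total = 55.05984 + 44.8512 + 105.4099 = 205.321 mg

205 mg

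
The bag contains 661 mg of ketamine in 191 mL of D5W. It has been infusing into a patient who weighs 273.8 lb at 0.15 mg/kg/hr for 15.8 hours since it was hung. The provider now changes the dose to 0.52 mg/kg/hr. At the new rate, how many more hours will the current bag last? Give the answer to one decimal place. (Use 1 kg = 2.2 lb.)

Initial rate:
Weight = 273.8 lb ÷ 2.2 lb/kg = 124.4545 kg
Dose = 0.15 mg/kg/hr × 124.4545 kg = 18.66818 mg/hr
Concentration = 661 mg ÷ 191 mL = 3.460733 mg/mL
Rate = 18.66818 mg/hr ÷ 3.460733 mg/mL = 5.394286 mL/hr
Volume infused so far = 5.394286 mL/hr × 15.8 hr = 85.22971 mL
Volume remaining = 191 − 85.22971 = 105.7703 mL
New rate:
Dose = 0.52 mg/kg/hr × 124.4545 kg = 64.71636 mg/hr
Rate = 64.71636 mg/hr ÷ 3.460733 mg/mL = 18.70019 mL/hr
Time remaining = 105.7703 mL ÷ 18.70019 mL/hr = 5.656108 hr

5.7 hours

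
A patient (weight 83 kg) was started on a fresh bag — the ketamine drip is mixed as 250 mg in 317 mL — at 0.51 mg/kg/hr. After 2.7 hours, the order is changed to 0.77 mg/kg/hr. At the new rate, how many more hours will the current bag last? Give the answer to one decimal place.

2.1 hours

Initial rate:
Dose = 0.51 mg/kg/hr × 83 kg = 42.33 mg/hr
Concentration = 250 mg ÷ 317 mL = 0.7886435 mg/mL
Rate = 42.33 mg/hr ÷ 0.7886435 mg/mL = 53.67444 mL/hr
Volume infused so far = 53.67444 mL/hr × 2.7 hr = 144.921 mL
Volume remaining = 317 − 144.921 = 172.079 mL
New rate:
Dose = 0.77 mg/kg/hr × 83 kg = 63.91 mg/hr
Rate = 63.91 mg/hr ÷ 0.7886435 mg/mL = 81.03788 mL/hr
Time remaining = 172.079 mL ÷ 81.03788 mL/hr = 2.123439 hr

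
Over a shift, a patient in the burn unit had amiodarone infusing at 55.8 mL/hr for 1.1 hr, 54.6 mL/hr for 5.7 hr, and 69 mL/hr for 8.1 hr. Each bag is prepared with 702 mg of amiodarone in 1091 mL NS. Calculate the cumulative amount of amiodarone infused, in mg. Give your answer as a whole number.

599 mg

Concentration = 702 mg ÷ 1091 mL = 0.6434464 mg/mL
Stage 1: 55.8 mL/hr × 1.1 hr = 61.38 mL → 61.38 mL × 0.6434464 mg/mL = 39.49474 mg
Stage 2: 54.6 mL/hr × 5.7 hr = 311.22 mL → 311.22 mL × 0.6434464 mg/mL = 200.2534 mg
Stage 3: 69 mL/hr × 8.1 hr = 558.9 mL → 558.9 mL × 0.6434464 mg/mL = 359.6222 mg
Total = 39.49474 + 200.2534 + 359.6222 = 599.3703 mg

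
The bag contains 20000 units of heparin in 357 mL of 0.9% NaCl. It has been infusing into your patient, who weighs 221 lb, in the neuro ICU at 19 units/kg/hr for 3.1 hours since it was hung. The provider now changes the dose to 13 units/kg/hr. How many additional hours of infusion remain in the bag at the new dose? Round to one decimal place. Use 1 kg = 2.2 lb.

10.8 hours

Initial rate:
Weight = 221 lb ÷ 2.2 lb/kg = 100.4545 kg
Dose = 19 units/kg/hr × 100.4545 kg = 1908.636 units/hr
Concentration = 20000 units ÷ 357 mL = 56.02241 units/mL
Rate = 1908.636 units/hr ÷ 56.02241 units/mL = 34.06916 mL/hr
Volume infused so far = 34.06916 mL/hr × 3.1 hr = 105.6144 mL
Volume remaining = 357 − 105.6144 = 251.3856 mL
New rate:
Dose = 13 units/kg/hr × 100.4545 kg = 1305.909 units/hr
Rate = 1305.909 units/hr ÷ 56.02241 units/mL = 23.31048 mL/hr
Time remaining = 251.3856 mL ÷ 23.31048 mL/hr = 10.78423 hr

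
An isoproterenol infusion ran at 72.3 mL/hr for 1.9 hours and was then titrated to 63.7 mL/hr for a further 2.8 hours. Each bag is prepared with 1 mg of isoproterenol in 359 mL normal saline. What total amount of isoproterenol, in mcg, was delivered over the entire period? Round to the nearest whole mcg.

879 mcg

Concentration = 1 mg ÷ 359 mL = 0.002785515 mg/mL
Stage 1: 72.3 mL/hr × 1.9 hr = 137.37 mL → 137.37 mL × 0.002785515 mg/mL = 0.3826462 mg
Stage 2: 63.7 mL/hr × 2.8 hr = 178.36 mL → 178.36 mL × 0.002785515 mg/mL = 0.4968245 mg
Total = 0.3826462 + 0.4968245 = 0.8794708 mg = 879.4708 mcg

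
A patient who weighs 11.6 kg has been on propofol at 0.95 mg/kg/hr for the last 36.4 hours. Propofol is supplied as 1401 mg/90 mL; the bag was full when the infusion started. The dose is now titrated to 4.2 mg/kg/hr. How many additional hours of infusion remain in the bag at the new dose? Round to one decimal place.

20.5 hours

Initial rate:
Dose = 0.95 mg/kg/hr × 11.6 kg = 11.02 mg/hr
Concentration = 1401 mg ÷ 90 mL = 15.56667 mg/mL
Rate = 11.02 mg/hr ÷ 15.56667 mg/mL = 0.7079229 mL/hr
Volume infused so far = 0.7079229 mL/hr × 36.4 hr = 25.76839 mL
Volume remaining = 90 − 25.76839 = 64.23161 mL
New rate:
Dose = 4.2 mg/kg/hr × 11.6 kg = 48.72 mg/hr
Rate = 48.72 mg/hr ÷ 15.56667 mg/mL = 3.129764 mL/hr
Time remaining = 64.23161 mL ÷ 3.129764 mL/hr = 20.52282 hr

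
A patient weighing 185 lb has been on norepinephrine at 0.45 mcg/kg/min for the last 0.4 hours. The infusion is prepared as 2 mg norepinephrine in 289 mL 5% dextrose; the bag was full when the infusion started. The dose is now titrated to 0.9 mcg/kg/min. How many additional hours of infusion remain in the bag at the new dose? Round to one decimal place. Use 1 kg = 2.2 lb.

0.2 hours

Initial rate:
Weight = 185 lb ÷ 2.2 lb/kg = 84.09091 kg
Dose = 0.45 mcg/kg/min × 84.09091 kg = 37.84091 mcg/min
37.84091 mcg/min × 60 min/hr = 2270.455 mcg/hr
Concentration = 2 mg ÷ 289 mL = 0.006920415 mg/mL = 6.920415 mcg/mL
Rate = 2270.455 mcg/hr ÷ 6.920415 mcg/mL = 328.0807 mL/hr
Volume infused so far = 328.0807 mL/hr × 0.4 hr = 131.2323 mL
Volume remaining = 289 − 131.2323 = 157.7677 mL
New rate:
Dose = 0.9 mcg/kg/min × 84.09091 kg = 75.68182 mcg/min
75.68182 mcg/min × 60 min/hr = 4540.909 mcg/hr
Rate = 4540.909 mcg/hr ÷ 6.920415 mcg/mL = 656.1614 mL/hr
Time remaining = 157.7677 mL ÷ 656.1614 mL/hr = 0.2404404 hr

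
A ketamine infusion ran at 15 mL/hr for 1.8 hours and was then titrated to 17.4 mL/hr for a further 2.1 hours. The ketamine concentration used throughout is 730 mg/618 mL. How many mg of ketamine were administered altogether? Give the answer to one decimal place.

75.1 mg

Concentration = 730 mg ÷ 618 mL = 1.18123 mg/mL
Stage 1: 15 mL/hr × 1.8 hr = 27 mL → 27 mL × 1.18123 mg/mL = 31.8932 mg
Stage 2: 17.4 mL/hr × 2.1 hr = 36.54 mL → 36.54 mL × 1.18123 mg/mL = 43.16214 mg
Total = 31.8932 + 43.16214 = 75.05534 mg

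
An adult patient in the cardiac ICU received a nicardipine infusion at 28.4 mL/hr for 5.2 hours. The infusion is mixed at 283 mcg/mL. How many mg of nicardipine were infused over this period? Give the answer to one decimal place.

41.8 mg

Concentration = 283 mcg/mL = 0.283 mg/mL
Drug rate = 28.4 mL/hr × 0.283 mg/mL = 8.0372 mg/hr
Total = 8.0372 mg/hr × 5.2 hr = 41.79344 mg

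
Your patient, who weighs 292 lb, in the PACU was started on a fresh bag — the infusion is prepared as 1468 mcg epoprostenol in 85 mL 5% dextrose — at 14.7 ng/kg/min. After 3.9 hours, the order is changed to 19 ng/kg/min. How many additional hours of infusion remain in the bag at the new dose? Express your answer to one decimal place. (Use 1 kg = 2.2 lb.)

6.7 hours

Initial rate:
Weight = 292 lb ÷ 2.2 lb/kg = 132.7273 kg
Dose = 14.7 ng/kg/min × 132.7273 kg = 1951.091 ng/min
1951.091 ng/min × 60 min/hr = 117065.5 ng/hr
Concentration = 1468 mcg ÷ 85 mL = 17.27059 mcg/mL = 17270.59 ng/mL
Rate = 117065.5 ng/hr ÷ 17270.59 ng/mL = 6.778313 mL/hr
Volume infused so far = 6.778313 mL/hr × 3.9 hr = 26.43542 mL
Volume remaining = 85 − 26.43542 = 58.56458 mL
New rate:
Dose = 19 ng/kg/min × 132.7273 kg = 2521.818 ng/min
2521.818 ng/min × 60 min/hr = 151309.1 ng/hr
Rate = 151309.1 ng/hr ÷ 17270.59 ng/mL = 8.761085 mL/hr
Time remaining = 58.56458 mL ÷ 8.761085 mL/hr = 6.684626 hr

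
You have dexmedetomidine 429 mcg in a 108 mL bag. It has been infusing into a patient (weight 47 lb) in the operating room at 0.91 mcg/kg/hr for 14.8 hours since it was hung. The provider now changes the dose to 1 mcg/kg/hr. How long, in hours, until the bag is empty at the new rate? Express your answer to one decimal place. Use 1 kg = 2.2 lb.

Initial rate:
Weight = 47 lb ÷ 2.2 lb/kg = 21.36364 kg
Dose = 0.91 mcg/kg/hr × 21.36364 kg = 19.44091 mcg/hr
Concentration = 429 mcg ÷ 108 mL = 3.972222 mcg/mL
Rate = 19.44091 mcg/hr ÷ 3.972222 mcg/mL = 4.894215 mL/hr
Volume infused so far = 4.894215 mL/hr × 14.8 hr = 72.43438 mL
Volume remaining = 108 − 72.43438 = 35.56562 mL
New rate:
Dose = 1 mcg/kg/hr × 21.36364 kg = 21.36364 mcg/hr
Rate = 21.36364 mcg/hr ÷ 3.972222 mcg/mL = 5.378258 mL/hr
Time remaining = 35.56562 mL ÷ 5.378258 mL/hr = 6.612851 hr

6.6 hours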